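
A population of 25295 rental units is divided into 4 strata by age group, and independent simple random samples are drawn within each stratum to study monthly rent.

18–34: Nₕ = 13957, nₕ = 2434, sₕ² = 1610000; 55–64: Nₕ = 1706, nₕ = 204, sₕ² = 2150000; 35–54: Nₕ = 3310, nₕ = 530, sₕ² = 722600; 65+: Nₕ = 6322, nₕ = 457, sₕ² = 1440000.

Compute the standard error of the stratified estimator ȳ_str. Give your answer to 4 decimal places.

20.2652

Var(ȳ_str) = Σₕ Wₕ²(1 − fₕ)sₕ²/nₕ with Wₕ = Nₕ/N, N = 25295.
18–34: Wₕ = 0.55176912; term = 0.55176912²·(1 − 0.17439278)·1610000/2434 = 166.26222.
55–64: Wₕ = 0.06744416; term = 0.06744416²·(1 − 0.11957796)·2150000/204 = 42.20733.
35–54: Wₕ = 0.13085590; term = 0.13085590²·(1 − 0.16012085)·722600/530 = 19.607648.
65+: Wₕ = 0.24993082; term = 0.24993082²·(1 − 0.07228725)·1440000/457 = 182.59944.
Sum = 410.67664.
SE = √(410.67664) = 20.2652.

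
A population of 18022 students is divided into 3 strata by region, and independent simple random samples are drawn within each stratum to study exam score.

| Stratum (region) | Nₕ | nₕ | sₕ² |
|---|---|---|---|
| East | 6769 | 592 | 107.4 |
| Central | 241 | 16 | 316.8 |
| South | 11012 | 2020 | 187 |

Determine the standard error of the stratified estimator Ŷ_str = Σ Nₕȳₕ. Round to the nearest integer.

Var(Ŷ_str) = Σₕ Nₕ²(1 − fₕ)sₕ²/nₕ.
East: 6769²·(1 − 592/6769)·107.4/592 = 7.5855083 × 10^6.
Central: 241²·(1 − 16/241)·316.8/16 = 1.073655 × 10^6.
South: 11012²·(1 − 2020/11012)·187/2020 = 9.1666941 × 10^6.
Sum = 1.7825857 × 10^7.
SE = √(1.7825857 × 10^7) = 4222.

4222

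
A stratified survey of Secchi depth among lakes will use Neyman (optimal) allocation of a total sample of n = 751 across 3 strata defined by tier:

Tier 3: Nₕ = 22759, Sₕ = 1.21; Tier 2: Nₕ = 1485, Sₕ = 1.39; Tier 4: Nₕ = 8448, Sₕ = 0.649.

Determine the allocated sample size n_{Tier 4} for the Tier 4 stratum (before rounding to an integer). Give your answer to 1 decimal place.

Neyman allocation: nₕ = n·NₕSₕ / Σⱼ NⱼSⱼ.
Σ NⱼSⱼ = 22759·1.21 + 1485·1.39 + 8448·0.649 = 35085.292.
n_{Tier 4} = 751·8448·0.649 / 35085.292 = 117.4.

117.4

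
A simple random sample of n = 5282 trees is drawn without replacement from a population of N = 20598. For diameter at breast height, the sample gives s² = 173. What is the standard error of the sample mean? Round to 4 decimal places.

0.1561

Under SRS without replacement, Var(ȳ) = (1 − f)·s²/n with f = n/N = 5282/20598 = 0.25643266.
Var(ȳ) = (1 − 0.25643266)·173/5282 = 0.74356734·0.032752745 = 0.024353871.
SE(ȳ) = √(0.024353871) = 0.1561.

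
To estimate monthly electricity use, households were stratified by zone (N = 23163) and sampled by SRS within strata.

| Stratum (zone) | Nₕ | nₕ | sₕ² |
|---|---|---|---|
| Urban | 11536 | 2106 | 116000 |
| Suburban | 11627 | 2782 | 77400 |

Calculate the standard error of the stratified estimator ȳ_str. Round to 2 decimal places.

4.06

Var(ȳ_str) = Σₕ Wₕ²(1 − fₕ)sₕ²/nₕ with Wₕ = Nₕ/N, N = 23163.
Urban: Wₕ = 0.49803566; term = 0.49803566²·(1 − 0.18255895)·116000/2106 = 11.16804.
Suburban: Wₕ = 0.50196434; term = 0.50196434²·(1 − 0.23927066)·77400/2782 = 5.3328544.
Sum = 16.500894.
SE = √(16.500894) = 4.06.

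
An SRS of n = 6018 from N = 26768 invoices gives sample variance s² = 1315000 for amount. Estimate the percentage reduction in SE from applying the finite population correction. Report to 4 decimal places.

f = n/N = 6018/26768 = 0.22482068.
SE_no-fpc = √(s²/n) = 14.782122; SE_fpc = √((1−f)s²/n) = 13.014811.
Ratio = √(1−f) = 0.88044268. Reduction = 100·(1 − 0.88044268) = 11.9557%.

11.9557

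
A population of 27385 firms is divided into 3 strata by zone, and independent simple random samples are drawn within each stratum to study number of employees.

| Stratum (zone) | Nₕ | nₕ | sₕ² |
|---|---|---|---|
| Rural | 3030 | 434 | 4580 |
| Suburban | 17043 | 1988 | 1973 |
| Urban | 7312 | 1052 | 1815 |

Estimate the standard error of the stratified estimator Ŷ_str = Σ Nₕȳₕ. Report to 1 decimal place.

20411.4

Var(Ŷ_str) = Σₕ Nₕ²(1 − fₕ)sₕ²/nₕ.
Rural: 3030²·(1 − 434/3030)·4580/434 = 8.3008595 × 10^7.
Suburban: 17043²·(1 − 1988/17043)·1973/1988 = 2.5464638 × 10^8.
Urban: 7312²·(1 − 1052/7312)·1815/1052 = 7.8971685 × 10^7.
Sum = 4.1662666 × 10^8.
SE = √(4.1662666 × 10^8) = 20411.4.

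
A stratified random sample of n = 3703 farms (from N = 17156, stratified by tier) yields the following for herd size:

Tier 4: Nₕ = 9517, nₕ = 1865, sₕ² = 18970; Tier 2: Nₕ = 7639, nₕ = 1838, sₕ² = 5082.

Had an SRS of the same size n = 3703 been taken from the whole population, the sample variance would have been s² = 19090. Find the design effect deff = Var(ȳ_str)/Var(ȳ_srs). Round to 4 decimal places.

Var(ȳ_str) = Σ Wₕ²(1−fₕ)sₕ²/nₕ with Wₕ = Nₕ/17156:
  Tier 4: (9517/17156)²·(1−1865/9517)·18970/1865 = 2.5167
  Tier 2: (7639/17156)²·(1−1838/7639)·5082/1838 = 0.41629046
  → Var(ȳ_str) = 2.9329905.
Var(ȳ_srs) = (1 − 3703/17156)·19090/3703 = 4.0425493.
deff = 2.9329905 / 4.0425493 = 0.7255.

0.7255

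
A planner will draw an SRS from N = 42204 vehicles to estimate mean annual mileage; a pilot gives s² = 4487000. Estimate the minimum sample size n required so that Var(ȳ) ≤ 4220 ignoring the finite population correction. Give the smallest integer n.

1064

Without fpc, n₀ = s²/D = 4487000/4220 = 1063.2701.
Rounding up, n = 1064.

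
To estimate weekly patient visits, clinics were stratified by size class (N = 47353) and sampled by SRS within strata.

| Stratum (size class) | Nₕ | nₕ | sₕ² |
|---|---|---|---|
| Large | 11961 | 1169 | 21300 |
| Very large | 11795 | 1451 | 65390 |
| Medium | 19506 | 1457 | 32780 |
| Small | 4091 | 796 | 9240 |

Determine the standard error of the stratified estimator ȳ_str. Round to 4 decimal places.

2.6652

Var(ȳ_str) = Σₕ Wₕ²(1 − fₕ)sₕ²/nₕ with Wₕ = Nₕ/N, N = 47353.
Large: Wₕ = 0.25259223; term = 0.25259223²·(1 − 0.09773430)·21300/1169 = 1.0489131.
Very large: Wₕ = 0.24908665; term = 0.24908665²·(1 − 0.12301823)·65390/1451 = 2.4520842.
Medium: Wₕ = 0.41192744; term = 0.41192744²·(1 − 0.07469497)·32780/1457 = 3.5324479.
Small: Wₕ = 0.08639368; term = 0.08639368²·(1 − 0.19457345)·9240/796 = 0.069782866.
Sum = 7.1032281.
SE = √(7.1032281) = 2.6652.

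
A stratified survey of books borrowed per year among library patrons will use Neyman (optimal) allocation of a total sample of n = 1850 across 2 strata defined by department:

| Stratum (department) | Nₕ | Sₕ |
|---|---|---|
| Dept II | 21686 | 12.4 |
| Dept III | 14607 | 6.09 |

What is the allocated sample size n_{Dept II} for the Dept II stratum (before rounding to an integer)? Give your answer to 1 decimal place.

Neyman allocation: nₕ = n·NₕSₕ / Σⱼ NⱼSⱼ.
Σ NⱼSⱼ = 21686·12.4 + 14607·6.09 = 357863.03.
n_{Dept II} = 1850·21686·12.4 / 357863.03 = 1390.1.

1390.1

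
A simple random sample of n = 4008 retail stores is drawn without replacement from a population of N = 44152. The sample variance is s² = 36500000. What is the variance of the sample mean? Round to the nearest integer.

Under SRS without replacement, Var(ȳ) = (1 − f)·s²/n with f = n/N = 4008/44152 = 0.09077731.
Var(ȳ) = (1 − 0.09077731)·36500000/4008 = 0.90922269·9106.7864 = 8280.0968.

8280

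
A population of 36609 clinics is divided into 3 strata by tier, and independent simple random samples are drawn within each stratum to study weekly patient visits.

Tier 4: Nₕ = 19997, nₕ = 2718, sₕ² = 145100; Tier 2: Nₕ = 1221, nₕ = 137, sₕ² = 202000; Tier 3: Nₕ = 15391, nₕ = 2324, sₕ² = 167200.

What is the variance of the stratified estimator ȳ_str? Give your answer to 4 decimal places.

Var(ȳ_str) = Σₕ Wₕ²(1 − fₕ)sₕ²/nₕ with Wₕ = Nₕ/N, N = 36609.
Tier 4: Wₕ = 0.54623180; term = 0.54623180²·(1 − 0.13592039)·145100/2718 = 13.763398.
Tier 2: Wₕ = 0.03335245; term = 0.03335245²·(1 − 0.11220311)·202000/137 = 1.4561296.
Tier 3: Wₕ = 0.42041574; term = 0.42041574²·(1 − 0.15099734)·167200/2324 = 10.796106.
Sum = 26.015634.

26.0156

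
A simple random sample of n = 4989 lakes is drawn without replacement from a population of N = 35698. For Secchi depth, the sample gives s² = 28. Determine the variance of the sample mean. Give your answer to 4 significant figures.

0.004828

Under SRS without replacement, Var(ȳ) = (1 − f)·s²/n with f = n/N = 4989/35698 = 0.13975573.
Var(ȳ) = (1 − 0.13975573)·28/4989 = 0.86024427·0.0056123472 = 0.0048279895.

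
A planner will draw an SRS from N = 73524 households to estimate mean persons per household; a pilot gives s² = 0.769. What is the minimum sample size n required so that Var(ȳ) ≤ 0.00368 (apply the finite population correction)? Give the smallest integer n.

209

Without fpc, n₀ = s²/D = 0.769/0.00368 = 208.9674.
With fpc, (1 − n/N)·s²/n ≤ D requires n ≥ n₀/(1 + n₀/N) = 208.9674/(1 + 208.9674/73524) = 208.3752.
Rounding up, n = 209.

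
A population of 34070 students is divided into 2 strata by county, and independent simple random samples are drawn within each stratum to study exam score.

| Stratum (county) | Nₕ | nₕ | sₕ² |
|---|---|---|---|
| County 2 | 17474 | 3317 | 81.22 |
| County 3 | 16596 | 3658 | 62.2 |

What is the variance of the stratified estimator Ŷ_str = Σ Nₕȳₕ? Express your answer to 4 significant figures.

Var(Ŷ_str) = Σₕ Nₕ²(1 − fₕ)sₕ²/nₕ.
County 2: 17474²·(1 − 3317/17474)·81.22/3317 = 6.0573278 × 10^6.
County 3: 16596²·(1 − 3658/16596)·62.2/3658 = 3.6510456 × 10^6.
Sum = 9.7083734 × 10^6.

9.708 × 10^6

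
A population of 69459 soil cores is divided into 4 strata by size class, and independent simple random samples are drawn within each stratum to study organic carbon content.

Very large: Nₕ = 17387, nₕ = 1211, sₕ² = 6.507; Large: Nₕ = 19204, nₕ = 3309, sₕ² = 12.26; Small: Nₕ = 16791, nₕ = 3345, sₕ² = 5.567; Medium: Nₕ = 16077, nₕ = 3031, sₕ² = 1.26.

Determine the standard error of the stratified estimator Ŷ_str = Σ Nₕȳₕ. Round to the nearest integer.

Var(Ŷ_str) = Σₕ Nₕ²(1 − fₕ)sₕ²/nₕ.
Very large: 17387²·(1 − 1211/17387)·6.507/1211 = 1.5112366 × 10^6.
Large: 19204²·(1 − 3309/19204)·12.26/3309 = 1.1309566 × 10^6.
Small: 16791²·(1 − 3345/16791)·5.567/3345 = 375746.35.
Medium: 16077²·(1 − 3031/16077)·1.26/3031 = 87190.064.
Sum = 3.1051296 × 10^6.
SE = √(3.1051296 × 10^6) = 1762.

1762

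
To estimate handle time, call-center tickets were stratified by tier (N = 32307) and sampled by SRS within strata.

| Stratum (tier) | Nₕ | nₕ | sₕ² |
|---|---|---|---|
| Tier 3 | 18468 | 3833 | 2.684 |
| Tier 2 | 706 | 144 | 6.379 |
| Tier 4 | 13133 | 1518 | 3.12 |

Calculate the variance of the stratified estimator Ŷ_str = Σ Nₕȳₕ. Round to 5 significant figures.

Var(Ŷ_str) = Σₕ Nₕ²(1 − fₕ)sₕ²/nₕ.
Tier 3: 18468²·(1 − 3833/18468)·2.684/3833 = 189258.89.
Tier 2: 706²·(1 − 144/706)·6.379/144 = 17576.449.
Tier 4: 13133²·(1 − 1518/13133)·3.12/1518 = 313520.53.
Sum = 520355.87.

520360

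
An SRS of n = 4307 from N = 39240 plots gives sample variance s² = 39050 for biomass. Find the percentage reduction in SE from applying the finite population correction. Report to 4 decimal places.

5.6475

f = n/N = 4307/39240 = 0.10976045.
SE_no-fpc = √(s²/n) = 3.0110855; SE_fpc = √((1−f)s²/n) = 2.8410346.
Ratio = √(1−f) = 0.94352507. Reduction = 100·(1 − 0.94352507) = 5.6475%.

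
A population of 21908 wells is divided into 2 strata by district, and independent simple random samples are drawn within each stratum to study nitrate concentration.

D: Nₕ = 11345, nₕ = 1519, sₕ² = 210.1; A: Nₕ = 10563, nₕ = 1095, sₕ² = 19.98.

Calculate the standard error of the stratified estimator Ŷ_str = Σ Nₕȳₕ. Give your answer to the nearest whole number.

4153

Var(Ŷ_str) = Σₕ Nₕ²(1 − fₕ)sₕ²/nₕ.
D: 11345²·(1 − 1519/11345)·210.1/1519 = 1.5418763 × 10^7.
A: 10563²·(1 − 1095/10563)·19.98/1095 = 1.8248488 × 10^6.
Sum = 1.7243612 × 10^7.
SE = √(1.7243612 × 10^7) = 4153.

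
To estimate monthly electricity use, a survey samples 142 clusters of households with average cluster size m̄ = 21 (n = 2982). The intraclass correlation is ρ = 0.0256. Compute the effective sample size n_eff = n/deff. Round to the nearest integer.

deff = 1 + (21 − 1)·0.0256 = 1 + 0.512 = 1.512.
n_eff = 2982 / 1.512 = 1972.

1972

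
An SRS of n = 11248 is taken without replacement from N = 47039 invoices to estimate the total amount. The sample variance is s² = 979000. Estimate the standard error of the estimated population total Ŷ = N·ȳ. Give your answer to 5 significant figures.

382800

Var(Ŷ) = N²·Var(ȳ) = N²·(1 − n/N)·s²/n.
f = 11248/47039 = 0.23912073; Var(ȳ) = 0.76087927·979000/11248 = 66.225178.
Var(Ŷ) = 47039² · 66.225178 = 1.465343 × 10^11.
SE(Ŷ) = √(1.465343 × 10^11) = 382800.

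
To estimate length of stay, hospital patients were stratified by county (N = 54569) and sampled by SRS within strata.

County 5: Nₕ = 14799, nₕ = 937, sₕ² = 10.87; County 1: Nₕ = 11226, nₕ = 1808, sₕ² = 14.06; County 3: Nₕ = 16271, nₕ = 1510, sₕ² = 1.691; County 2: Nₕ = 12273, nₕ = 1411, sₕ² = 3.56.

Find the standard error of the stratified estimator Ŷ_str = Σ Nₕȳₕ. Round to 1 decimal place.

Var(Ŷ_str) = Σₕ Nₕ²(1 − fₕ)sₕ²/nₕ.
County 5: 14799²·(1 − 937/14799)·10.87/937 = 2.3798425 × 10^6.
County 1: 11226²·(1 − 1808/11226)·14.06/1808 = 822187.02.
County 3: 16271²·(1 − 1510/16271)·1.691/1510 = 268965.57.
County 2: 12273²·(1 − 1411/12273)·3.56/1411 = 336343.87.
Sum = 3.807339 × 10^6.
SE = √(3.807339 × 10^6) = 1951.2.

1951.2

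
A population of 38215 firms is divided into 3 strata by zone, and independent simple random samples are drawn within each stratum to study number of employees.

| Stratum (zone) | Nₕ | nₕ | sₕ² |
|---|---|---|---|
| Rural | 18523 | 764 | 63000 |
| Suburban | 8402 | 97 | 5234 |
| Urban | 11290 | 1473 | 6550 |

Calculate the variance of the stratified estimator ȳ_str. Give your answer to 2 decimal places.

21.49

Var(ȳ_str) = Σₕ Wₕ²(1 − fₕ)sₕ²/nₕ with Wₕ = Nₕ/N, N = 38215.
Rural: Wₕ = 0.48470496; term = 0.48470496²·(1 − 0.04124602)·63000/764 = 18.574165.
Suburban: Wₕ = 0.21986131; term = 0.21986131²·(1 − 0.01154487)·5234/97 = 2.5781998.
Urban: Wₕ = 0.29543373; term = 0.29543373²·(1 − 0.13046944)·6550/1473 = 0.33747652.
Sum = 21.489841.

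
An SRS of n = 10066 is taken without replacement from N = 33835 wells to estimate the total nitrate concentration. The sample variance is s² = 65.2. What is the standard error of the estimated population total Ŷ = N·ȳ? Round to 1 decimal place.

2282.4

Var(Ŷ) = N²·Var(ȳ) = N²·(1 − n/N)·s²/n.
f = 10066/33835 = 0.29750259; Var(ȳ) = 0.70249741·65.2/10066 = 0.0045502515.
Var(Ŷ) = 33835² · 0.0045502515 = 5.2091608 × 10^6.
SE(Ŷ) = √(5.2091608 × 10^6) = 2282.4.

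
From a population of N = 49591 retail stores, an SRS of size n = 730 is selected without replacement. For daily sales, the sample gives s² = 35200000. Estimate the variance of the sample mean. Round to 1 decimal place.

47509.4

Under SRS without replacement, Var(ȳ) = (1 − f)·s²/n with f = n/N = 730/49591 = 0.01472041.
Var(ȳ) = (1 − 0.01472041)·35200000/730 = 0.98527959·48219.178 = 47509.372.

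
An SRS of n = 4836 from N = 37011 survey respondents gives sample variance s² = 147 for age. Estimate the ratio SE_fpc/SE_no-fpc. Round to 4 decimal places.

0.9324

f = n/N = 4836/37011 = 0.13066386.
SE_no-fpc = √(s²/n) = 0.17434742; SE_fpc = √((1−f)s²/n) = 0.16255839.
Ratio = √(1−f) = 0.93238197.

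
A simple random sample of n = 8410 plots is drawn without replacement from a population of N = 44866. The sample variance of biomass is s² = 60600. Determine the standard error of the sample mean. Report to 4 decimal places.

2.4197

Under SRS without replacement, Var(ȳ) = (1 − f)·s²/n with f = n/N = 8410/44866 = 0.18744706.
Var(ȳ) = (1 − 0.18744706)·60600/8410 = 0.81255294·7.2057075 = 5.8550188.
SE(ȳ) = √(5.8550188) = 2.4197.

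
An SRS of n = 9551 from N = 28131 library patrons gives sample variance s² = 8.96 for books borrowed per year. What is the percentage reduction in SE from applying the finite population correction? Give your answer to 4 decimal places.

18.7300

f = n/N = 9551/28131 = 0.33951868.
SE_no-fpc = √(s²/n) = 0.030628772; SE_fpc = √((1−f)s²/n) = 0.024892003.
Ratio = √(1−f) = 0.81270002. Reduction = 100·(1 − 0.81270002) = 18.7300%.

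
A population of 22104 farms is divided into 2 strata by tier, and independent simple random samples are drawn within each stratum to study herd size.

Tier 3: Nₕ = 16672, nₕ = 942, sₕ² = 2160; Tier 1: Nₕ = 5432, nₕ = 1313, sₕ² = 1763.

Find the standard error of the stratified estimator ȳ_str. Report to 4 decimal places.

Var(ȳ_str) = Σₕ Wₕ²(1 − fₕ)sₕ²/nₕ with Wₕ = Nₕ/N, N = 22104.
Tier 3: Wₕ = 0.75425262; term = 0.75425262²·(1 − 0.05650192)·2160/942 = 1.2307718.
Tier 1: Wₕ = 0.24574738; term = 0.24574738²·(1 − 0.24171576)·1763/1313 = 0.061488995.
Sum = 1.2922608.
SE = √(1.2922608) = 1.1368.

1.1368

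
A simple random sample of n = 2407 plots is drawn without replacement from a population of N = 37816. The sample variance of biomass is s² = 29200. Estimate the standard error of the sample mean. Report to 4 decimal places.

3.3703

Under SRS without replacement, Var(ȳ) = (1 − f)·s²/n with f = n/N = 2407/37816 = 0.06365031.
Var(ȳ) = (1 − 0.06365031)·29200/2407 = 0.93634969·12.131284 = 11.359124.
SE(ȳ) = √(11.359124) = 3.3703.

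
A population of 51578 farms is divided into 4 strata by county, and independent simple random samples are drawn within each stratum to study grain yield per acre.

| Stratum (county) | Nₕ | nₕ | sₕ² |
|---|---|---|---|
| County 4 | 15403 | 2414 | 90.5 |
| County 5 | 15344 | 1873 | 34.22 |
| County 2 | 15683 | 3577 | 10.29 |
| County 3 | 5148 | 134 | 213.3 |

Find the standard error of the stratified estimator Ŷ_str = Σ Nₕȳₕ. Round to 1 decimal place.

7274.0

Var(Ŷ_str) = Σₕ Nₕ²(1 − fₕ)sₕ²/nₕ.
County 4: 15403²·(1 − 2414/15403)·90.5/2414 = 7.5005368 × 10^6.
County 5: 15344²·(1 − 1873/15344)·34.22/1873 = 3.7764232 × 10^6.
County 2: 15683²·(1 − 3577/15683)·10.29/3577 = 546167.99.
County 3: 5148²·(1 − 134/5148)·213.3/134 = 4.1087425 × 10^7.
Sum = 5.2910553 × 10^7.
SE = √(5.2910553 × 10^7) = 7274.0.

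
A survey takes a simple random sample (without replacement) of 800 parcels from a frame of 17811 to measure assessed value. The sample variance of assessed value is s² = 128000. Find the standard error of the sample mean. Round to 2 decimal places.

12.36

Under SRS without replacement, Var(ȳ) = (1 − f)·s²/n with f = n/N = 800/17811 = 0.04491606.
Var(ȳ) = (1 − 0.04491606)·128000/800 = 0.95508394·160 = 152.81343.
SE(ȳ) = √(152.81343) = 12.36.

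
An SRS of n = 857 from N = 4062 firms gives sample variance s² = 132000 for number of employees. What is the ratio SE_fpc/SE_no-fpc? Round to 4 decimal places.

0.8883

f = n/N = 857/4062 = 0.21097981.
SE_no-fpc = √(s²/n) = 12.410708; SE_fpc = √((1−f)s²/n) = 11.024036.
Ratio = √(1−f) = 0.88826808.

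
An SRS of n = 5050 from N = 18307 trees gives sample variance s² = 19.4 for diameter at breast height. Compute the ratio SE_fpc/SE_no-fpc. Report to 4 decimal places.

f = n/N = 5050/18307 = 0.27585077.
SE_no-fpc = √(s²/n) = 0.061980514; SE_fpc = √((1−f)s²/n) = 0.052743532.
Ratio = √(1−f) = 0.85096958.

0.8510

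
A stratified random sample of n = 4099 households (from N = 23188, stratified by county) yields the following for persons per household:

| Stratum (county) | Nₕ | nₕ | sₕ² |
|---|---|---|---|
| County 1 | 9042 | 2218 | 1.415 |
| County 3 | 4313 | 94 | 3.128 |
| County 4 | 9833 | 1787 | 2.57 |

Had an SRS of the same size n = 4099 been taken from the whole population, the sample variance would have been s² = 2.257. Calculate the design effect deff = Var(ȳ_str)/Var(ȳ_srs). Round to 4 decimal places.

3.1128

Var(ȳ_str) = Σ Wₕ²(1−fₕ)sₕ²/nₕ with Wₕ = Nₕ/23188:
  County 1: (9042/23188)²·(1−2218/9042)·1.415/2218 = 7.3210241 × 10^-5
  County 3: (4313/23188)²·(1−94/4313)·3.128/94 = 0.0011261631
  County 4: (9833/23188)²·(1−1787/9833)·2.57/1787 = 2.1161578 × 10^-4
  → Var(ȳ_str) = 0.0014109891.
Var(ȳ_srs) = (1 − 4099/23188)·2.257/4099 = 4.5328727 × 10^-4.
deff = 0.0014109891 / (4.5328727 × 10^-4) = 3.1128.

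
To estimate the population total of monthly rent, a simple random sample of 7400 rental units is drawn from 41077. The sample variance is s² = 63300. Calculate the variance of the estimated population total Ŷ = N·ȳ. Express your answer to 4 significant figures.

Var(Ŷ) = N²·Var(ȳ) = N²·(1 − n/N)·s²/n.
f = 7400/41077 = 0.18014948; Var(ȳ) = 0.81985052·63300/7400 = 7.0130457.
Var(Ŷ) = 41077² · 7.0130457 = 1.1833252 × 10^10.

1.183 × 10^10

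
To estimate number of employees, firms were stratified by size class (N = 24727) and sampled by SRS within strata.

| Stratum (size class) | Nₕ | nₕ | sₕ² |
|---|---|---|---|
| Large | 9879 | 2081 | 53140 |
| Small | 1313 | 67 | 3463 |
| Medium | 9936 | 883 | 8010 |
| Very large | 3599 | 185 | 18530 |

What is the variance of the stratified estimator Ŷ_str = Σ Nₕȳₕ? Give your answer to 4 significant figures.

4.098 × 10^9

Var(Ŷ_str) = Σₕ Nₕ²(1 − fₕ)sₕ²/nₕ.
Large: 9879²·(1 − 2081/9879)·53140/2081 = 1.9671872 × 10^9.
Small: 1313²·(1 − 67/1313)·3463/67 = 8.4559121 × 10^7.
Medium: 9936²·(1 − 883/9936)·8010/883 = 8.1597324 × 10^8.
Very large: 3599²·(1 − 185/3599)·18530/185 = 1.2306911 × 10^9.
Sum = 4.0984107 × 10^9.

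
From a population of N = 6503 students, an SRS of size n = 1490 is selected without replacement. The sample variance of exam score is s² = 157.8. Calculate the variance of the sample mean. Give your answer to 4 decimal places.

0.0816

Under SRS without replacement, Var(ȳ) = (1 − f)·s²/n with f = n/N = 1490/6503 = 0.22912502.
Var(ȳ) = (1 − 0.22912502)·157.8/1490 = 0.77087498·0.10590604 = 0.081640317.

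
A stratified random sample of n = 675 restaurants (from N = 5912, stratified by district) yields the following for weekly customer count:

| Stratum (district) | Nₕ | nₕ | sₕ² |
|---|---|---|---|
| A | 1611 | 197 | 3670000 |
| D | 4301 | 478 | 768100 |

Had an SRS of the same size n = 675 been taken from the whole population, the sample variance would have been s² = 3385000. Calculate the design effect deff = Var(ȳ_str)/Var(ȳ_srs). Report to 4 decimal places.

0.4435

Var(ȳ_str) = Σ Wₕ²(1−fₕ)sₕ²/nₕ with Wₕ = Nₕ/5912:
  A: (1611/5912)²·(1−197/1611)·3670000/197 = 1214.16
  D: (4301/5912)²·(1−478/4301)·768100/478 = 755.95294
  → Var(ȳ_str) = 1970.1129.
Var(ȳ_srs) = (1 − 675/5912)·3385000/675 = 4442.2505.
deff = 1970.1129 / 4442.2505 = 0.4435.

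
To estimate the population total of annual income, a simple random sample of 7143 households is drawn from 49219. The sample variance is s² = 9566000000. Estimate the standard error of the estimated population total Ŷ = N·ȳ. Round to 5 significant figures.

5.2663 × 10^7

Var(Ŷ) = N²·Var(ȳ) = N²·(1 − n/N)·s²/n.
f = 7143/49219 = 0.14512688; Var(ȳ) = 0.85487312·9566000000/7143 = 1.1448574 × 10^6.
Var(Ŷ) = 49219² · (1.1448574 × 10^6) = 2.7734285 × 10^15.
SE(Ŷ) = √(2.7734285 × 10^15) = 5.2663 × 10^7.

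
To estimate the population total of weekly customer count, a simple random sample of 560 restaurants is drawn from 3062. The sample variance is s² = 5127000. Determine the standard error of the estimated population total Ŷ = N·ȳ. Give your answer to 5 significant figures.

264840

Var(Ŷ) = N²·Var(ȳ) = N²·(1 − n/N)·s²/n.
f = 560/3062 = 0.18288700; Var(ȳ) = 0.81711300·5127000/560 = 7480.9613.
Var(Ŷ) = 3062² · 7480.9613 = 7.0140326 × 10^10.
SE(Ŷ) = √(7.0140326 × 10^10) = 264840.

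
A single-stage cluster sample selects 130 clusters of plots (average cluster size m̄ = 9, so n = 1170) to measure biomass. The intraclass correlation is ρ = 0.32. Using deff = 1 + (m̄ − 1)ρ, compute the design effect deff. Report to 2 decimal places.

deff = 1 + (9 − 1)·0.32 = 1 + 2.56 = 3.56.

3.56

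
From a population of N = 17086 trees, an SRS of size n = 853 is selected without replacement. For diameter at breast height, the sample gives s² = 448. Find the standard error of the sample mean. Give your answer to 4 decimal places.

0.7064

Under SRS without replacement, Var(ȳ) = (1 − f)·s²/n with f = n/N = 853/17086 = 0.04992391.
Var(ȳ) = (1 − 0.04992391)·448/853 = 0.95007609·0.52520516 = 0.49898486.
SE(ȳ) = √(0.49898486) = 0.7064.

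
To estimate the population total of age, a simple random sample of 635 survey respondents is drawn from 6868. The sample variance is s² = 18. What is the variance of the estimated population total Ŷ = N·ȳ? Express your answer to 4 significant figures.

Var(Ŷ) = N²·Var(ȳ) = N²·(1 − n/N)·s²/n.
f = 635/6868 = 0.09245778; Var(ȳ) = 0.90754222·18/635 = 0.025725606.
Var(Ŷ) = 6868² · 0.025725606 = 1.213462 × 10^6.

1.213 × 10^6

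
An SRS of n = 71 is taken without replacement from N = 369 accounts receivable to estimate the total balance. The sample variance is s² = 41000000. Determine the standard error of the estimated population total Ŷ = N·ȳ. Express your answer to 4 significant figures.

Var(Ŷ) = N²·Var(ȳ) = N²·(1 − n/N)·s²/n.
f = 71/369 = 0.19241192; Var(ȳ) = 0.80758808·41000000/71 = 466353.68.
Var(Ŷ) = 369² · 466353.68 = 6.3499183 × 10^10.
SE(Ŷ) = √(6.3499183 × 10^10) = 252000.

252000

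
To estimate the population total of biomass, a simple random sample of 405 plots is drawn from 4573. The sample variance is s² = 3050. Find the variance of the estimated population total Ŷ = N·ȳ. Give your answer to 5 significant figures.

Var(Ŷ) = N²·Var(ȳ) = N²·(1 − n/N)·s²/n.
f = 405/4573 = 0.08856331; Var(ȳ) = 0.91143669·3050/405 = 6.863906.
Var(Ŷ) = 4573² · 6.863906 = 1.4354026 × 10^8.

1.4354 × 10^8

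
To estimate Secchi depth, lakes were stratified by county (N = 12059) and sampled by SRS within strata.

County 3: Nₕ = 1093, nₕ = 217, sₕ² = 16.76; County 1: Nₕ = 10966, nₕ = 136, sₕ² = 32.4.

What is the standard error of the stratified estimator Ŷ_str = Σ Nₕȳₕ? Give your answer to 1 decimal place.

Var(Ŷ_str) = Σₕ Nₕ²(1 − fₕ)sₕ²/nₕ.
County 3: 1093²·(1 − 217/1093)·16.76/217 = 73950.063.
County 1: 10966²·(1 − 136/10966)·32.4/136 = 2.8293248 × 10^7.
Sum = 2.8367198 × 10^7.
SE = √(2.8367198 × 10^7) = 5326.1.

5326.1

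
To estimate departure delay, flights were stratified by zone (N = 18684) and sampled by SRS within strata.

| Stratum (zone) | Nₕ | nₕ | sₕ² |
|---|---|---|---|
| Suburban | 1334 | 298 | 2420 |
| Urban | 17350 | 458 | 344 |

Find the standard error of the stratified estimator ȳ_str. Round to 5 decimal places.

0.81408

Var(ȳ_str) = Σₕ Wₕ²(1 − fₕ)sₕ²/nₕ with Wₕ = Nₕ/N, N = 18684.
Suburban: Wₕ = 0.07139799; term = 0.07139799²·(1 − 0.22338831)·2420/298 = 0.032149555.
Urban: Wₕ = 0.92860201; term = 0.92860201²·(1 − 0.02639769)·344/458 = 0.63057072.
Sum = 0.66272028.
SE = √(0.66272028) = 0.81408.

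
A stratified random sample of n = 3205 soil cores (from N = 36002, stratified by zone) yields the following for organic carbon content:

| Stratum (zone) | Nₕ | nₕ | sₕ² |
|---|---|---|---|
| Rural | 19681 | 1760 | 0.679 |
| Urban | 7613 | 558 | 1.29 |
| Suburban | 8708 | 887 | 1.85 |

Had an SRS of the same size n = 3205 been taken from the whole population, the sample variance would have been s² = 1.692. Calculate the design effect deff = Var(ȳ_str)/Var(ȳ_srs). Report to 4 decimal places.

Var(ȳ_str) = Σ Wₕ²(1−fₕ)sₕ²/nₕ with Wₕ = Nₕ/36002:
  Rural: (19681/36002)²·(1−1760/19681)·0.679/1760 = 1.0498162 × 10^-4
  Urban: (7613/36002)²·(1−558/7613)·1.29/558 = 9.5797705 × 10^-5
  Suburban: (8708/36002)²·(1−887/8708)·1.85/887 = 1.0959117 × 10^-4
  → Var(ȳ_str) = 3.103705 × 10^-4.
Var(ȳ_srs) = (1 − 3205/36002)·1.692/3205 = 4.8092773 × 10^-4.
deff = (3.103705 × 10^-4) / (4.8092773 × 10^-4) = 0.6454.

0.6454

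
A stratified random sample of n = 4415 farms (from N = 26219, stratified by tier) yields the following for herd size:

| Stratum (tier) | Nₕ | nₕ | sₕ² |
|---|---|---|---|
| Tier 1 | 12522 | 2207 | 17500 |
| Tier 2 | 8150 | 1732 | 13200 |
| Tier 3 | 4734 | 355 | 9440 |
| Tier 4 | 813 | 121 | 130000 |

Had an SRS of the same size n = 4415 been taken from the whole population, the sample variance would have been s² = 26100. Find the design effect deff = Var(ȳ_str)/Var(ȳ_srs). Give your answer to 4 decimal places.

0.7630

Var(ȳ_str) = Σ Wₕ²(1−fₕ)sₕ²/nₕ with Wₕ = Nₕ/26219:
  Tier 1: (12522/26219)²·(1−2207/12522)·17500/2207 = 1.4898632
  Tier 2: (8150/26219)²·(1−1732/8150)·13200/1732 = 0.57989734
  Tier 3: (4734/26219)²·(1−355/4734)·9440/355 = 0.80188962
  Tier 4: (813/26219)²·(1−121/813)·130000/121 = 0.87927024
  → Var(ȳ_str) = 3.7509204.
Var(ȳ_srs) = (1 − 4415/26219)·26100/4415 = 4.9162035.
deff = 3.7509204 / 4.9162035 = 0.7630.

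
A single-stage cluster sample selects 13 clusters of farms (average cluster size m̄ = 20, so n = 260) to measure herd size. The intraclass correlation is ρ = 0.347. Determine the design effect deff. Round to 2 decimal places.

deff = 1 + (20 − 1)·0.347 = 1 + 6.593 = 7.593.

7.59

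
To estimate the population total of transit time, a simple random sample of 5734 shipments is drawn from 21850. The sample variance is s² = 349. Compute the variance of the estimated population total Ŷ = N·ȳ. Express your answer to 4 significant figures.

2.143 × 10^7

Var(Ŷ) = N²·Var(ȳ) = N²·(1 − n/N)·s²/n.
f = 5734/21850 = 0.26242563; Var(ȳ) = 0.73757437·349/5734 = 0.044892476.
Var(Ŷ) = 21850² · 0.044892476 = 2.1432678 × 10^7.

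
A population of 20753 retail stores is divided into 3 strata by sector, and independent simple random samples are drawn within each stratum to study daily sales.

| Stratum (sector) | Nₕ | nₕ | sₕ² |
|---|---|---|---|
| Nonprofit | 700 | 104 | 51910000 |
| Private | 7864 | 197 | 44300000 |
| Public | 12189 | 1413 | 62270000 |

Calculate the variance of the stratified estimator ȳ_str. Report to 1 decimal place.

45404.3

Var(ȳ_str) = Σₕ Wₕ²(1 − fₕ)sₕ²/nₕ with Wₕ = Nₕ/N, N = 20753.
Nonprofit: Wₕ = 0.03373006; term = 0.03373006²·(1 − 0.14857143)·51910000/104 = 483.50416.
Private: Wₕ = 0.37893317; term = 0.37893317²·(1 − 0.02505086)·44300000/197 = 31480.723.
Public: Wₕ = 0.58733677; term = 0.58733677²·(1 − 0.11592419)·62270000/1413 = 13440.041.
Sum = 45404.268.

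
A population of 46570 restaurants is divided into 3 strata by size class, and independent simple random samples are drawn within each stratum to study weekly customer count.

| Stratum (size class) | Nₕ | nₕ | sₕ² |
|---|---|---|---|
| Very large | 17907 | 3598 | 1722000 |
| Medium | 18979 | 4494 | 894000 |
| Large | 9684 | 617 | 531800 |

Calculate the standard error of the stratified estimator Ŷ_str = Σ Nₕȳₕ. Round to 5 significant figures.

502990

Var(Ŷ_str) = Σₕ Nₕ²(1 − fₕ)sₕ²/nₕ.
Very large: 17907²·(1 − 3598/17907)·1722000/3598 = 1.2263208 × 10^11.
Medium: 18979²·(1 − 4494/18979)·894000/4494 = 5.4688533 × 10^10.
Large: 9684²·(1 − 617/9684)·531800/617 = 7.5680077 × 10^10.
Sum = 2.5300069 × 10^11.
SE = √(2.5300069 × 10^11) = 502990.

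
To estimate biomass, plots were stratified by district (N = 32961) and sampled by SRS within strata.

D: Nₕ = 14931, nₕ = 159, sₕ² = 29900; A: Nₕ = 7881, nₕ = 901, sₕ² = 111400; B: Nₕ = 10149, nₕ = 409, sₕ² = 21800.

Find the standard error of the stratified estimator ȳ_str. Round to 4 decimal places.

Var(ȳ_str) = Σₕ Wₕ²(1 − fₕ)sₕ²/nₕ with Wₕ = Nₕ/N, N = 32961.
D: Wₕ = 0.45298990; term = 0.45298990²·(1 − 0.01064899)·29900/159 = 38.176974.
A: Wₕ = 0.23910076; term = 0.23910076²·(1 − 0.11432559)·111400/901 = 6.260318.
B: Wₕ = 0.30790935; term = 0.30790935²·(1 − 0.04029954)·21800/409 = 4.8496973.
Sum = 49.286989.
SE = √(49.286989) = 7.0205.

7.0205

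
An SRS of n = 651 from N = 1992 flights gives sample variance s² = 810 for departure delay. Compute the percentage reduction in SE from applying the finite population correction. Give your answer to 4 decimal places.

17.9517

f = n/N = 651/1992 = 0.32680723.
SE_no-fpc = √(s²/n) = 1.1154549; SE_fpc = √((1−f)s²/n) = 0.91521207.
Ratio = √(1−f) = 0.82048325. Reduction = 100·(1 − 0.82048325) = 17.9517%.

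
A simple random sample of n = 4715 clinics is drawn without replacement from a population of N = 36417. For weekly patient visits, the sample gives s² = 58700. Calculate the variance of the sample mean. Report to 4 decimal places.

10.8377

Under SRS without replacement, Var(ȳ) = (1 − f)·s²/n with f = n/N = 4715/36417 = 0.12947250.
Var(ȳ) = (1 − 0.12947250)·58700/4715 = 0.87052750·12.449629 = 10.837744.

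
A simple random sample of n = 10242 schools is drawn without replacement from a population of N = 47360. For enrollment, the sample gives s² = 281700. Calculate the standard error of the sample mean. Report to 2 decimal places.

Under SRS without replacement, Var(ȳ) = (1 − f)·s²/n with f = n/N = 10242/47360 = 0.21625845.
Var(ȳ) = (1 − 0.21625845)·281700/10242 = 0.78374155·27.504394 = 21.556336.
SE(ȳ) = √(21.556336) = 4.64.

4.64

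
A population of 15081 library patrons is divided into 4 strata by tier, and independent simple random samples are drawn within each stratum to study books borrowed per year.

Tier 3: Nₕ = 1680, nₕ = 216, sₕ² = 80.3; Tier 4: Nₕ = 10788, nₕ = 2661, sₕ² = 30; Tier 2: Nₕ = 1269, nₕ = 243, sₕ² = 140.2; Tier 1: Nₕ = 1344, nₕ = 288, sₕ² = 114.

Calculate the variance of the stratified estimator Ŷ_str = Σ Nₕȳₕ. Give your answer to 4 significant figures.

3.216 × 10^6

Var(Ŷ_str) = Σₕ Nₕ²(1 − fₕ)sₕ²/nₕ.
Tier 3: 1680²·(1 − 216/1680)·80.3/216 = 914349.33.
Tier 4: 10788²·(1 − 2661/10788)·30/2661 = 988433.78.
Tier 2: 1269²·(1 − 243/1269)·140.2/243 = 751191.6.
Tier 1: 1344²·(1 − 288/1344)·114/288 = 561792.
Sum = 3.2157667 × 10^6.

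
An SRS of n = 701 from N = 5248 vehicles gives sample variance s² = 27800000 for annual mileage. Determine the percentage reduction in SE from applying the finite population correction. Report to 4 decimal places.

6.9180

f = n/N = 701/5248 = 0.13357470.
SE_no-fpc = √(s²/n) = 199.14224; SE_fpc = √((1−f)s²/n) = 185.36552.
Ratio = √(1−f) = 0.93081970. Reduction = 100·(1 − 0.93081970) = 6.9180%.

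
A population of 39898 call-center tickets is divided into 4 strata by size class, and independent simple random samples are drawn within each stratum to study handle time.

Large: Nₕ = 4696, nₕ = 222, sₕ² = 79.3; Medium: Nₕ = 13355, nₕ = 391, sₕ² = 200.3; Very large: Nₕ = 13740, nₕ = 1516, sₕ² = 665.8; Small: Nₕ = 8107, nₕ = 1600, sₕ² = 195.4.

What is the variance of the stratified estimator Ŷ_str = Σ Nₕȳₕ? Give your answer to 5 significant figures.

Var(Ŷ_str) = Σₕ Nₕ²(1 − fₕ)sₕ²/nₕ.
Large: 4696²·(1 − 222/4696)·79.3/222 = 7.5048891 × 10^6.
Medium: 13355²·(1 − 391/13355)·200.3/391 = 8.8692543 × 10^7.
Very large: 13740²·(1 − 1516/13740)·665.8/1516 = 7.3764035 × 10^7.
Small: 8107²·(1 − 1600/8107)·195.4/1600 = 6.4423684 × 10^6.
Sum = 1.7640384 × 10^8.

1.7640 × 10^8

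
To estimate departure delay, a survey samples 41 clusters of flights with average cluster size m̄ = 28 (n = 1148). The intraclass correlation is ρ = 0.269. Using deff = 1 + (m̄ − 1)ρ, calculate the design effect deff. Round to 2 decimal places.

8.26

deff = 1 + (28 − 1)·0.269 = 1 + 7.263 = 8.263.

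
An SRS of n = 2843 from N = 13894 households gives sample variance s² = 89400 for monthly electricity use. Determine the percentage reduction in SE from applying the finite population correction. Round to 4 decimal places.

f = n/N = 2843/13894 = 0.20462070.
SE_no-fpc = √(s²/n) = 5.6076426; SE_fpc = √((1−f)s²/n) = 5.0011223.
Ratio = √(1−f) = 0.89184040. Reduction = 100·(1 − 0.89184040) = 10.8160%.

10.8160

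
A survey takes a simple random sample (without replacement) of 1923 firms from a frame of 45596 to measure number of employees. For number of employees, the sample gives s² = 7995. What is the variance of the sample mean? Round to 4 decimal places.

3.9822

Under SRS without replacement, Var(ȳ) = (1 − f)·s²/n with f = n/N = 1923/45596 = 0.04217475.
Var(ȳ) = (1 − 0.04217475)·7995/1923 = 0.95782525·4.1575663 = 3.982222.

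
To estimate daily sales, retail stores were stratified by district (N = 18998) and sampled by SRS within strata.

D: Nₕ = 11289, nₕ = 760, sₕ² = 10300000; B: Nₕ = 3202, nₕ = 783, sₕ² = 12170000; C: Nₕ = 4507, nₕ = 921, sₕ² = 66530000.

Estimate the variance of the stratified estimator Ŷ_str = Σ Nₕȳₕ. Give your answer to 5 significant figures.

2.8988 × 10^12

Var(Ŷ_str) = Σₕ Nₕ²(1 − fₕ)sₕ²/nₕ.
D: 11289²·(1 − 760/11289)·10300000/760 = 1.6108913 × 10^12.
B: 3202²·(1 − 783/3202)·12170000/783 = 1.2038878 × 10^11.
C: 4507²·(1 − 921/4507)·66530000/921 = 1.1674969 × 10^12.
Sum = 2.898777 × 10^12.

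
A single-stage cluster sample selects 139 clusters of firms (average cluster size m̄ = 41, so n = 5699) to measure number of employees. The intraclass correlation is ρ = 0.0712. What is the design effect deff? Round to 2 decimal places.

deff = 1 + (41 − 1)·0.0712 = 1 + 2.848 = 3.848.

3.85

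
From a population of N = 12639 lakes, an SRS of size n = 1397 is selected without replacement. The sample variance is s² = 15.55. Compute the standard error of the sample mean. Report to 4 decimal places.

Under SRS without replacement, Var(ȳ) = (1 − f)·s²/n with f = n/N = 1397/12639 = 0.11053090.
Var(ȳ) = (1 − 0.11053090)·15.55/1397 = 0.88946910·0.011130995 = 0.0099006761.
SE(ȳ) = √(0.0099006761) = 0.0995.

0.0995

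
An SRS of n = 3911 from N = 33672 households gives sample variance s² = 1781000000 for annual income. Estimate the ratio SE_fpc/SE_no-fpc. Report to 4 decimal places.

f = n/N = 3911/33672 = 0.11614992.
SE_no-fpc = √(s²/n) = 674.82017; SE_fpc = √((1−f)s²/n) = 634.42072.
Ratio = √(1−f) = 0.94013301.

0.9401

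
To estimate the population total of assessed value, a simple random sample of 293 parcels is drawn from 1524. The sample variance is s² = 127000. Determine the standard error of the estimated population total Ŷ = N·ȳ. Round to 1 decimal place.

28516.1

Var(Ŷ) = N²·Var(ȳ) = N²·(1 − n/N)·s²/n.
f = 293/1524 = 0.19225722; Var(ȳ) = 0.80774278·127000/293 = 350.11377.
Var(Ŷ) = 1524² · 350.11377 = 8.1316584 × 10^8.
SE(Ŷ) = √(8.1316584 × 10^8) = 28516.1.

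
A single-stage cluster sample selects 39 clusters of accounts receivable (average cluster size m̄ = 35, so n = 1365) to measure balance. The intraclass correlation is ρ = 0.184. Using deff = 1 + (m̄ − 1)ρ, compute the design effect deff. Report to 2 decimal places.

deff = 1 + (35 − 1)·0.184 = 1 + 6.256 = 7.256.

7.26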